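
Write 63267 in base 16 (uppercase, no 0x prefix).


63267 = F723 hex

F723


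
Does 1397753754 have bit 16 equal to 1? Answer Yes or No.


0b1010011010100000000011110011010, bit 16 = 0. No

No


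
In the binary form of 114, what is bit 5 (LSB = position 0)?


0b1110010, position 5 = 1

1


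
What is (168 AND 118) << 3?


Step 1: 168 & 118 = 32
Step 2: 32 << 3 = 256

256


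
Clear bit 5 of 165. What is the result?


165 & ~(1 << 5) = 133

133


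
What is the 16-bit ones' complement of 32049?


32049 ^ 65535 = 33486

33486


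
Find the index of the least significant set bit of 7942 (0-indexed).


0b1111100000110. Lowest set bit at position 1

1


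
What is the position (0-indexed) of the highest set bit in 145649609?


0b1000101011100110111111001001. Highest set bit at position 27

27


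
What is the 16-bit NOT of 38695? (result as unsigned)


~0b1001011100100111 = 0b110100011011000 = 26840 (16-bit unsigned)

26840


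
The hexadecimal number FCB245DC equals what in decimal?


FCB245DC hex = 4239541724 decimal

4239541724


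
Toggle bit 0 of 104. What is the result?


104 ^ (1 << 0) = 104 ^ 1 = 105

105


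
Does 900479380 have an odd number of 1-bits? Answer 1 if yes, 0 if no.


0b110101101011000011100110010100 has 15 ones => parity 1

1


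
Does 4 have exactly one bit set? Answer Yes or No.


0b100. Only one bit set => Yes

Yes


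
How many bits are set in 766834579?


0b101101101101001111011110010011 has 19 set bits

19


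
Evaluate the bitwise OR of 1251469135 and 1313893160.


0b1001010100101111110011101001111 | 0b1001110010100000110101100101000 = 0b1001110110101111110111101101111 = 1322774383

1322774383


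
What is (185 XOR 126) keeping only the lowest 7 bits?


Step 1: 185 ^ 126 = 199
Step 2: 199 & 127 = 71

71


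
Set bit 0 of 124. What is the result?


124 | (1 << 0) = 124 | 1 = 125

125


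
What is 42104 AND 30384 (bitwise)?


0b1010010001111000 & 0b111011010110000 = 0b10010000110000 = 9264

9264


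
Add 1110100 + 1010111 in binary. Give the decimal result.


1110100 + 1010111 = 11001011 = 203

203


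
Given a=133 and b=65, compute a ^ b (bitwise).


133 ^ 65 = 196

196


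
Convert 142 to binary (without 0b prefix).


142 = 10001110 in binary

10001110


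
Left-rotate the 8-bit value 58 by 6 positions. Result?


Rotate 0b111010 left by 6 (8-bit) = 0b10001110 = 142

142


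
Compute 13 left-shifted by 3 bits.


0b1101 << 3 = 0b1101000 = 104

104


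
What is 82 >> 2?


0b1010010 >> 2 = 0b10100 = 20

20


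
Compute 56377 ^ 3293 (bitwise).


0b1101110000111001 ^ 0b110011011101 = 0b1101000011100100 = 53476

53476


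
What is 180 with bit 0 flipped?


180 ^ (1 << 0) = 180 ^ 1 = 181

181


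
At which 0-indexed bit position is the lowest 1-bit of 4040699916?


0b11110000110110000011000000001100. Lowest set bit at position 2

2


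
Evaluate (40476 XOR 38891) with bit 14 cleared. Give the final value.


Step 1: 40476 ^ 38891 = 2551
Step 2: 2551 & ~(1 << 14) = 2551

2551


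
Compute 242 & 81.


0b11110010 & 0b1010001 = 0b1010000 = 80

80


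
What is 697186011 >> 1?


0b101001100011100011011011011011 >> 1 = 0b10100110001110001101101101101 = 348593005

348593005


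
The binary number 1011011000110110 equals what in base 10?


1011011000110110 in decimal = 46646

46646


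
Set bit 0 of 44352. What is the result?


44352 | (1 << 0) = 44352 | 1 = 44353

44353


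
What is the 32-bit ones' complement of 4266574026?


4266574026 ^ 4294967295 = 28393269

28393269


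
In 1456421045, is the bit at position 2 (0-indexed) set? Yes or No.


0b1010110110011110011100010110101, bit 2 = 1. Yes

Yes


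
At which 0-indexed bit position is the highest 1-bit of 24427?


0b101111101101011. Highest set bit at position 14

14


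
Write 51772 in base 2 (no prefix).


51772 = 1100101000111100 in binary

1100101000111100


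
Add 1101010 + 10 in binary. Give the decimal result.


1101010 + 10 = 1101100 = 108

108


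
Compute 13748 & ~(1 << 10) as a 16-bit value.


13748 & ~(1 << 10) = 12724

12724


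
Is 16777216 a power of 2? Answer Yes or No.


0b1000000000000000000000000. Only one bit set => Yes

Yes


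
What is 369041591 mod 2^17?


369041591 & 131071 = 73911

73911


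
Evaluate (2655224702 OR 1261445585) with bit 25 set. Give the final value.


Step 1: 2655224702 | 1261445585 = 3748897791
Step 2: 3748897791 | (1 << 25) = 3748897791 | 33554432 = 3748897791

3748897791


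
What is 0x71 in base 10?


71 hex = 113 decimal

113


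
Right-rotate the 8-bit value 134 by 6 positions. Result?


Rotate 0b10000110 right by 6 (8-bit) = 0b11010 = 26

26


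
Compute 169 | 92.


0b10101001 | 0b1011100 = 0b11111101 = 253

253


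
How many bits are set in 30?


0b11110 has 4 set bits

4


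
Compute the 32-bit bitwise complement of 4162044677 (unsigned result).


~0b11111000000100111100001100000101 = 0b111111011000011110011111010 = 132922618 (32-bit unsigned)

132922618


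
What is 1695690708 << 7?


0b1100101000100100010111111010100 << 7 = 0b11001010001001000101111110101000000000 = 217048410624

217048410624


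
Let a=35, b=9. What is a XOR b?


35 ^ 9 = 42

42


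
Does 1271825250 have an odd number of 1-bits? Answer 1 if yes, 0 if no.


0b1001011110011101000001101100010 has 15 ones => parity 1

1


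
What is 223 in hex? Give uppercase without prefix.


223 = DF hex

DF


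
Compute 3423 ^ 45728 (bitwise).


0b110101011111 ^ 0b1011001010100000 = 0b1011111111111111 = 49151

49151


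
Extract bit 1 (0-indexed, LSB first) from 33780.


0b1000001111110100, position 1 = 0

0


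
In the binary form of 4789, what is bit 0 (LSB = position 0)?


0b1001010110101, position 0 = 1

1


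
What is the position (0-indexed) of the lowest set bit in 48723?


0b1011111001010011. Lowest set bit at position 0

0


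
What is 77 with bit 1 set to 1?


77 | (1 << 1) = 77 | 2 = 79

79


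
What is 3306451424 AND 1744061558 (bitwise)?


0b11000101000101000111000111100000 & 0b1100111111101000100010001110110 = 0b1000101000101000100000001100000 = 1158955104

1158955104


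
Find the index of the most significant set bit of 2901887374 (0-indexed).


0b10101100111101110100100110001110. Highest set bit at position 31

31


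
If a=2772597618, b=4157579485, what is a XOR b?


2772597618 ^ 4157579485 = 1385028527

1385028527


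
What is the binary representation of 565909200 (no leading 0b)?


565909200 = 100001101110110001011011010000 in binary

100001101110110001011011010000


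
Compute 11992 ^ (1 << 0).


11992 ^ (1 << 0) = 11992 ^ 1 = 11993

11993


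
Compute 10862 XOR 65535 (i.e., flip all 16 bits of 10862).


10862 ^ 65535 = 54673

54673


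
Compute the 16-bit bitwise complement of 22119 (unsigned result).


~0b101011001100111 = 0b1010100110011000 = 43416 (16-bit unsigned)

43416


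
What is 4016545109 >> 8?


0b11101111011001111001110101010101 >> 8 = 0b111011110110011110011101 = 15689629

15689629


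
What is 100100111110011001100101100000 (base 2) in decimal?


100100111110011001100101100000 in decimal = 620337504

620337504


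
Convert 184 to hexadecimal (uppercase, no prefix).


184 = B8 hex

B8


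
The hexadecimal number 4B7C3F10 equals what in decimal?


4B7C3F10 hex = 1266433808 decimal

1266433808


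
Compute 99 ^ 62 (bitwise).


0b1100011 ^ 0b111110 = 0b1011101 = 93

93


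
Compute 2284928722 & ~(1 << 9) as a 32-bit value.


2284928722 & ~(1 << 9) = 2284928210

2284928210


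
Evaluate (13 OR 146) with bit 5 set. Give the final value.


Step 1: 13 | 146 = 159
Step 2: 159 | (1 << 5) = 159 | 32 = 191

191


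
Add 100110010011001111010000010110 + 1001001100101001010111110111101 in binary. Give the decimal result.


100110010011001111010000010110 + 1001001100101001010111110111101 = 1101111111000011010001111010011 = 1877058515

1877058515


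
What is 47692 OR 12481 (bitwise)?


0b1011101001001100 | 0b11000011000001 = 0b1011101011001101 = 47821

47821


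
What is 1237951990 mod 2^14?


1237951990 & 16383 = 9718

9718


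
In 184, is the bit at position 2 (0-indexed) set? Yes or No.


0b10111000, bit 2 = 0. No

No


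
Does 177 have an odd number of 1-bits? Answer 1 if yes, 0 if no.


0b10110001 has 4 ones => parity 0

0


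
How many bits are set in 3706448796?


0b11011100111010111110101110011100 has 21 set bits

21


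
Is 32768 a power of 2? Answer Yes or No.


0b1000000000000000. Only one bit set => Yes

Yes


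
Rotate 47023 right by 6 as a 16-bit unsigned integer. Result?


Rotate 0b1011011110101111 right by 6 (16-bit) = 0b1011111011011110 = 48862

48862


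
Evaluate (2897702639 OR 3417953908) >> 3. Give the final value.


Step 1: 2897702639 | 3417953908 = 4022337279
Step 2: 4022337279 >> 3 = 502792159

502792159


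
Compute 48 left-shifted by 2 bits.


0b110000 << 2 = 0b11000000 = 192

192


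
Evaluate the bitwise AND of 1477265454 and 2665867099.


0b1011000000011010100100000101110 & 0b10011110111001011110011101011011 = 0b11000000001010100000000001010 = 402997258

402997258


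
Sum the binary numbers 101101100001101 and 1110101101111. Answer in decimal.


101101100001101 + 1110101101111 = 111100001111100 = 30844

30844


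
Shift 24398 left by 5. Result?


0b101111101001110 << 5 = 0b10111110100111000000 = 780736

780736


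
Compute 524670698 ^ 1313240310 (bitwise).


0b11111010001011101011011101010 ^ 0b1001110010001100111010011110110 = 0b1010001000000111010001000011100 = 1359192604

1359192604


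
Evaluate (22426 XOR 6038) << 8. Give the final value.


Step 1: 22426 ^ 6038 = 16396
Step 2: 16396 << 8 = 4197376

4197376


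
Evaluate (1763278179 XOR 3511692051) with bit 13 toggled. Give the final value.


Step 1: 1763278179 ^ 3511692051 = 3091814000
Step 2: 3091814000 ^ (1 << 13) = 3091814000 ^ 8192 = 3091822192

3091822192


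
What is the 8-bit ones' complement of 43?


43 ^ 255 = 212

212


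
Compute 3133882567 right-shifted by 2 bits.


0b10111010110010110100000011000111 >> 2 = 0b101110101100101101000000110001 = 783470641

783470641


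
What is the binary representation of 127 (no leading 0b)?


127 = 1111111 in binary

1111111


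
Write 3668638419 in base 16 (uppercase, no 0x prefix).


3668638419 = DAAAFAD3 hex

DAAAFAD3


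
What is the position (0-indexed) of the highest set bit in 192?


0b11000000. Highest set bit at position 7

7


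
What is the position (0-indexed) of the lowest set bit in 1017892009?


0b111100101010111100110010101001. Lowest set bit at position 0

0


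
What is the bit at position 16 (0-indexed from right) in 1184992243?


0b1000110101000011000101111110011, position 16 = 1

1


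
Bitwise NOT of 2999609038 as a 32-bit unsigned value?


~0b10110010110010100110011011001110 = 0b1001101001101011001100100110001 = 1295358257 (32-bit unsigned)

1295358257


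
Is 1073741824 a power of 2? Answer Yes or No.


0b1000000000000000000000000000000. Only one bit set => Yes

Yes


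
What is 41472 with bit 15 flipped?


41472 ^ (1 << 15) = 41472 ^ 32768 = 8704

8704


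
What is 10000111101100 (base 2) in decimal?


10000111101100 in decimal = 8684

8684


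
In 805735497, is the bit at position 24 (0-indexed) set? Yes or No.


0b110000000001101000110001001001, bit 24 = 0. No

No


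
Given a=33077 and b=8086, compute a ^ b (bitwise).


33077 ^ 8086 = 40611

40611


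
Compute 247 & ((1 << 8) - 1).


247 & 255 = 247

247


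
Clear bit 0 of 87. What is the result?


87 & ~(1 << 0) = 86

86


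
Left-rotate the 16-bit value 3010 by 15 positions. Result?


Rotate 0b101111000010 left by 15 (16-bit) = 0b10111100001 = 1505

1505


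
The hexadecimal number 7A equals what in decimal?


7A hex = 122 decimal

122


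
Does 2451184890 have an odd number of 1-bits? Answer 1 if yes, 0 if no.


0b10010010000110100001110011111010 has 15 ones => parity 1

1


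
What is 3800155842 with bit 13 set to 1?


3800155842 | (1 << 13) = 3800155842 | 8192 = 3800164034

3800164034


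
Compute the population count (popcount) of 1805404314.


0b1101011100111000100100010011010 has 15 set bits

15


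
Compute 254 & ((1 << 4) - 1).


254 & 15 = 14

14


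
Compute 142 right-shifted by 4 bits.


0b10001110 >> 4 = 0b1000 = 8

8


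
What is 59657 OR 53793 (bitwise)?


0b1110100100001001 | 0b1101001000100001 = 0b1111101100101001 = 64297

64297


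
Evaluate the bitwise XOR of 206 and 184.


0b11001110 ^ 0b10111000 = 0b1110110 = 118

118


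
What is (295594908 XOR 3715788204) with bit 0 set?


Step 1: 295594908 ^ 3715788204 = 3437495856
Step 2: 3437495856 | (1 << 0) = 3437495856 | 1 = 3437495857

3437495857


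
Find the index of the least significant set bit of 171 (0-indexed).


0b10101011. Lowest set bit at position 0

0


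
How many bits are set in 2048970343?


0b1111010001000001100111001100111 has 16 set bits

16


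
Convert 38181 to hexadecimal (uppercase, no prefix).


38181 = 9525 hex

9525


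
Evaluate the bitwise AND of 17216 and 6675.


0b100001101000000 & 0b1101000010011 = 0b1000000000 = 512

512


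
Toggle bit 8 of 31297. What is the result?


31297 ^ (1 << 8) = 31297 ^ 256 = 31553

31553


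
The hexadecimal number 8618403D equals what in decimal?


8618403D hex = 2249736253 decimal

2249736253


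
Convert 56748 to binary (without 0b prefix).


56748 = 1101110110101100 in binary

1101110110101100


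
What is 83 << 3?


0b1010011 << 3 = 0b1010011000 = 664

664


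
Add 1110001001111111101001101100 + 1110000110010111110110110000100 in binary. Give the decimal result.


1110001001111111101001101100 + 1110000110010111110110110000100 = 1111110111100111110011111110000 = 2129913840

2129913840


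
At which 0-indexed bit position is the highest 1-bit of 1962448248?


0b1110100111110001001010101111000. Highest set bit at position 30

30


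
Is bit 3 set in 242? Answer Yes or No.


0b11110010, bit 3 = 0. No

No


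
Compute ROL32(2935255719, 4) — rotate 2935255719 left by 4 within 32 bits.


Rotate 0b10101110111101000111001010100111 left by 4 (32-bit) = 0b11101111010001110010101001111010 = 4014418554

4014418554


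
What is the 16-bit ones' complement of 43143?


43143 ^ 65535 = 22392

22392


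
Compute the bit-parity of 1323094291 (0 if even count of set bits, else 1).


0b1001110110111001101000100010011 has 16 ones => parity 0

0


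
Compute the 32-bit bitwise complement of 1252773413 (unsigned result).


~0b1001010101010111100111000100101 = 0b10110101010101000011000111011010 = 3042193882 (32-bit unsigned)

3042193882


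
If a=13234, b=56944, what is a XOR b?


13234 ^ 56944 = 60866

60866


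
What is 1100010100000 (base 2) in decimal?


1100010100000 in decimal = 6304

6304


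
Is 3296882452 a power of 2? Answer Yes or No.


0b11000100100000100110111100010100. Multiple bits set => No

No


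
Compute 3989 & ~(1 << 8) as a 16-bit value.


3989 & ~(1 << 8) = 3733

3733


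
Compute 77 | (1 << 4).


77 | (1 << 4) = 77 | 16 = 93

93


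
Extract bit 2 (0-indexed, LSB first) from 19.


0b10011, position 2 = 0

0


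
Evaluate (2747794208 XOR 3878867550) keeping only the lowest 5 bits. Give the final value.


Step 1: 2747794208 ^ 3878867550 = 1157288318
Step 2: 1157288318 & 31 = 30

30


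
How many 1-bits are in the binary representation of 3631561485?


0b11011000011101010011101100001101 has 17 set bits

17


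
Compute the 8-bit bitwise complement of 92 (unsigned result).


~0b1011100 = 0b10100011 = 163 (8-bit unsigned)

163


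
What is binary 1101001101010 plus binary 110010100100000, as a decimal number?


1101001101010 + 110010100100000 = 111111110001010 = 32650

32650


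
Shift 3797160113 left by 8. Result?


0b11100010010101000001000010110001 << 8 = 0b1110001001010100000100001011000100000000 = 972072988928

972072988928


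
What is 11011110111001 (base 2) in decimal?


11011110111001 in decimal = 14265

14265


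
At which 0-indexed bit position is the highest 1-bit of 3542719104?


0b11010011001010011001101010000000. Highest set bit at position 31

31


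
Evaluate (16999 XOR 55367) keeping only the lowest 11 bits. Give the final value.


Step 1: 16999 ^ 55367 = 39456
Step 2: 39456 & 2047 = 544

544


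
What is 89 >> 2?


0b1011001 >> 2 = 0b10110 = 22

22


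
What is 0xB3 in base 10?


B3 hex = 179 decimal

179


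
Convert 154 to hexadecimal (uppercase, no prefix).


154 = 9A hex

9A


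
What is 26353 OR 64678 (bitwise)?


0b110011011110001 | 0b1111110010100110 = 0b1111111011110111 = 65271

65271


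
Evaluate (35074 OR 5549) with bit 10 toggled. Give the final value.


Step 1: 35074 | 5549 = 40367
Step 2: 40367 ^ (1 << 10) = 40367 ^ 1024 = 39343

39343


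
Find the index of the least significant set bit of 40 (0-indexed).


0b101000. Lowest set bit at position 3

3


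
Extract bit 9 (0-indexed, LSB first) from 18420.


0b100011111110100, position 9 = 1

1


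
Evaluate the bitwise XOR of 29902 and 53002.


0b111010011001110 ^ 0b1100111100001010 = 0b1011101111000100 = 48068

48068


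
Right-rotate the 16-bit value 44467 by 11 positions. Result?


Rotate 0b1010110110110011 right by 11 (16-bit) = 0b1011011001110101 = 46709

46709


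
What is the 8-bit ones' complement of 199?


199 ^ 255 = 56

56


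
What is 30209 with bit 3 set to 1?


30209 | (1 << 3) = 30209 | 8 = 30217

30217


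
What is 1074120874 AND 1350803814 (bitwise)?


0b1000000000001011100100010101010 & 0b1010000100000111010000101100110 = 0b1000000000000011000000000100010 = 1073840162

1073840162


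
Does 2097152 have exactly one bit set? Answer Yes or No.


0b1000000000000000000000. Only one bit set => Yes

Yes


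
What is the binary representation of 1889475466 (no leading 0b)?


1889475466 = 1110000100111110001101110001010 in binary

1110000100111110001101110001010


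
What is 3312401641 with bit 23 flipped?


3312401641 ^ (1 << 23) = 3312401641 ^ 8388608 = 3320790249

3320790249


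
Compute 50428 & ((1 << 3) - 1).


50428 & 7 = 4

4


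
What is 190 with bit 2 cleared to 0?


190 & ~(1 << 2) = 186

186


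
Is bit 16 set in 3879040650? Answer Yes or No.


0b11100111001101010111011010001010, bit 16 = 1. Yes

Yes


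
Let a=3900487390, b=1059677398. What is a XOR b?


3900487390 ^ 1059677398 = 3612725768

3612725768


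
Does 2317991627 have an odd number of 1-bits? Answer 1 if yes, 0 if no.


0b10001010001010011011111011001011 has 17 ones => parity 1

1


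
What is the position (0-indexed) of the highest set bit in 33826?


0b1000010000100010. Highest set bit at position 15

15


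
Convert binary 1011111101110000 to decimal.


1011111101110000 in decimal = 49008

49008


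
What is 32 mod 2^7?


32 & 127 = 32

32


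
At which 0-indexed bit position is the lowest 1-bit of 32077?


0b111110101001101. Lowest set bit at position 0

0


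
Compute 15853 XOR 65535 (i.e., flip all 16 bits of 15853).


15853 ^ 65535 = 49682

49682


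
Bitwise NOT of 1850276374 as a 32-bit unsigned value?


~0b1101110010010001111101000010110 = 0b10010001101101110000010111101001 = 2444690921 (32-bit unsigned)

2444690921


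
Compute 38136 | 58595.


0b1001010011111000 | 0b1110010011100011 = 0b1111010011111011 = 62715

62715


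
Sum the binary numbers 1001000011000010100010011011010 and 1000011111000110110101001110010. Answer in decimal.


1001000011000010100010011011010 + 1000011111000110110101001110010 = 10001100010001001010111101001100 = 2353311564

2353311564


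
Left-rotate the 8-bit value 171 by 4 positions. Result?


Rotate 0b10101011 left by 4 (8-bit) = 0b10111010 = 186

186


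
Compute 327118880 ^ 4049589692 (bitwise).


0b10011011111110111000000100000 ^ 0b11110001010111111101010110111100 = 0b11100010001000001010010110011100 = 3793790364

3793790364


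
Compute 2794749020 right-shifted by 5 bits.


0b10100110100101000111110001011100 >> 5 = 0b101001101001010001111100010 = 87335906

87335906


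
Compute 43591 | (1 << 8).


43591 | (1 << 8) = 43591 | 256 = 43847

43847


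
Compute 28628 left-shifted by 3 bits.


0b110111111010100 << 3 = 0b110111111010100000 = 229024

229024


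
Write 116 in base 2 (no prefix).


116 = 1110100 in binary

1110100


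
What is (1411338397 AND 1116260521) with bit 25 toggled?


Step 1: 1411338397 & 1116260521 = 1074282633
Step 2: 1074282633 ^ (1 << 25) = 1074282633 ^ 33554432 = 1107837065

1107837065


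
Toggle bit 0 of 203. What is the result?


203 ^ (1 << 0) = 203 ^ 1 = 202

202


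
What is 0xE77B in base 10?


E77B hex = 59259 decimal

59259


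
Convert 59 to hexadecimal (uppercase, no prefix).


59 = 3B hex

3B


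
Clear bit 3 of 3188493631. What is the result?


3188493631 & ~(1 << 3) = 3188493623

3188493623


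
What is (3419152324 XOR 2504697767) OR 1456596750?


Step 1: 3419152324 ^ 2504697767 = 1585887331
Step 2: 1585887331 | 1456596750 = 1591213935

1591213935


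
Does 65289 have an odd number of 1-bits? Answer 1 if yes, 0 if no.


0b1111111100001001 has 10 ones => parity 0

0


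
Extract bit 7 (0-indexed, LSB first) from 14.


0b1110, position 7 = 0

0


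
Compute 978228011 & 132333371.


0b111010010011101001001100101011 & 0b111111000110011111100111011 = 0b10010000100001001100101011 = 37884715

37884715


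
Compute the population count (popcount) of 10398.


0b10100010011110 has 7 set bits

7


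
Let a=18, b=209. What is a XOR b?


18 ^ 209 = 195

195


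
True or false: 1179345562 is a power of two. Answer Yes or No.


0b1000110010010110110001010011010. Multiple bits set => No

No


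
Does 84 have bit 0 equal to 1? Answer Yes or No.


0b1010100, bit 0 = 0. No

No


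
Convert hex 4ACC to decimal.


4ACC hex = 19148 decimal

19148


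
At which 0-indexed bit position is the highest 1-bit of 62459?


0b1111001111111011. Highest set bit at position 15

15


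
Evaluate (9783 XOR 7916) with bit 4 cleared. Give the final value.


Step 1: 9783 ^ 7916 = 14555
Step 2: 14555 & ~(1 << 4) = 14539

14539


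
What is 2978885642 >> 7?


0b10110001100011100011000000001010 >> 7 = 0b1011000110001110001100000 = 23272544

23272544


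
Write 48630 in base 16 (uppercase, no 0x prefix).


48630 = BDF6 hex

BDF6


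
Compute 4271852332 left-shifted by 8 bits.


0b11111110100111110100101100101100 << 8 = 0b1111111010011111010010110010110000000000 = 1093594196992

1093594196992


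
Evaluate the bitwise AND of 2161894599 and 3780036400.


0b10000000110110111110010011000111 & 0b11100001010011101100011100110000 = 0b10000000010010101100010000000000 = 2152383488

2152383488


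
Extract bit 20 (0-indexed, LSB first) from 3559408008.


0b11010100001010000100000110001000, position 20 = 0

0


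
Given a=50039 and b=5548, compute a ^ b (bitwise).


50039 ^ 5548 = 55003

55003


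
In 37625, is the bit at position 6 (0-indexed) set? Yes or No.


0b1001001011111001, bit 6 = 1. Yes

Yes


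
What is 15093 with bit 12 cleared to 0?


15093 & ~(1 << 12) = 10997

10997


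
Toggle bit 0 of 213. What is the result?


213 ^ (1 << 0) = 213 ^ 1 = 212

212


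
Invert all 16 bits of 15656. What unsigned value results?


15656 ^ 65535 = 49879

49879


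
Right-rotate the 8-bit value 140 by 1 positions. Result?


Rotate 0b10001100 right by 1 (8-bit) = 0b1000110 = 70

70


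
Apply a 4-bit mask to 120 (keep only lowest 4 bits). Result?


120 & 15 = 8

8


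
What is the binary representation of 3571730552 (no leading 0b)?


3571730552 = 11010100111001000100100001111000 in binary

11010100111001000100100001111000


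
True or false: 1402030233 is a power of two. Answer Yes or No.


0b1010011100100010100100010011001. Multiple bits set => No

No


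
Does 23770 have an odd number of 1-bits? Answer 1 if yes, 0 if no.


0b101110011011010 has 9 ones => parity 1

1


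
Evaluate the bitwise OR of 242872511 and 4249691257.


0b1110011110011111000010111111 | 0b11111101010011010010010001111001 = 0b11111111011111011111010011111111 = 4286444799

4286444799


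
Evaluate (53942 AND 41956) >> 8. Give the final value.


Step 1: 53942 & 41956 = 33444
Step 2: 33444 >> 8 = 130

130


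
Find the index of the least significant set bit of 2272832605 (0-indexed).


0b10000111011110001010110001011101. Lowest set bit at position 0

0


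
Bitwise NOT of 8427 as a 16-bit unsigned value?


~0b10000011101011 = 0b1101111100010100 = 57108 (16-bit unsigned)

57108


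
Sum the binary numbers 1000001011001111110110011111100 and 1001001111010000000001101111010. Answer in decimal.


1000001011001111110110011111100 + 1001001111010000000001101111010 = 10001011010011111111000001110110 = 2337271926

2337271926


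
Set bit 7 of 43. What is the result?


43 | (1 << 7) = 43 | 128 = 171

171


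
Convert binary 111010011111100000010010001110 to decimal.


111010011111100000010010001110 in decimal = 981337230

981337230


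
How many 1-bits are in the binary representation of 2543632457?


0b10010111100111001100000001001001 has 14 set bits

14


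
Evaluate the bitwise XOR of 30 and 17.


0b11110 ^ 0b10001 = 0b1111 = 15

15


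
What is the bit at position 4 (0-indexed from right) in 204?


0b11001100, position 4 = 0

0


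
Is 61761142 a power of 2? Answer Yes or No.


0b11101011100110011001110110. Multiple bits set => No

No


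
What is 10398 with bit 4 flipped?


10398 ^ (1 << 4) = 10398 ^ 16 = 10382

10382


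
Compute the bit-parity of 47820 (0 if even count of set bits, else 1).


0b1011101011001100 has 9 ones => parity 1

1


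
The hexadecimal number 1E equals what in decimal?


1E hex = 30 decimal

30


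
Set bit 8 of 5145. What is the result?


5145 | (1 << 8) = 5145 | 256 = 5401

5401


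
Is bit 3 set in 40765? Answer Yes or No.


0b1001111100111101, bit 3 = 1. Yes

Yes


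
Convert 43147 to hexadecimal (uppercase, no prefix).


43147 = A88B hex

A88B


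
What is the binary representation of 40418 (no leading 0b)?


40418 = 1001110111100010 in binary

1001110111100010


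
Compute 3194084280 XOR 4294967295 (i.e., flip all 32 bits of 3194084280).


3194084280 ^ 4294967295 = 1100883015

1100883015


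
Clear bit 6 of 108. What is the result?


108 & ~(1 << 6) = 44

44


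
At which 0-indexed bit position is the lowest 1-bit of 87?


0b1010111. Lowest set bit at position 0

0


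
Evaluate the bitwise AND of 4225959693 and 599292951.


0b11111011111000110000011100001101 & 0b100011101110000111110000010111 = 0b100011101000000000010000000101 = 597689349

597689349


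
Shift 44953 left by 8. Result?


0b1010111110011001 << 8 = 0b101011111001100100000000 = 11507968

11507968


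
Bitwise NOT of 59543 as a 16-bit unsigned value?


~0b1110100010010111 = 0b1011101101000 = 5992 (16-bit unsigned)

5992


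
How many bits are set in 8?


0b1000 has 1 set bits

1


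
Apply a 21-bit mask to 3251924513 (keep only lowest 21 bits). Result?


3251924513 & 2097151 = 1338913

1338913


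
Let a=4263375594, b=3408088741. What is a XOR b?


4263375594 ^ 3408088741 = 893303887

893303887


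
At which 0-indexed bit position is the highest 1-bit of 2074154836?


0b1111011101000010001011101010100. Highest set bit at position 30

30


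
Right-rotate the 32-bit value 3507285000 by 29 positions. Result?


Rotate 0b11010001000011001110110000001000 right by 29 (32-bit) = 0b10001000011001110110000001000110 = 2288476230

2288476230


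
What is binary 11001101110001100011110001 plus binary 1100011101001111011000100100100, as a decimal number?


11001101110001100011110001 + 1100011101001111011000100100100 = 1100110110111101100101000010101 = 1725876757

1725876757


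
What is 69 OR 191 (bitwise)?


0b1000101 | 0b10111111 = 0b11111111 = 255

255


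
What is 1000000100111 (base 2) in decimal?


1000000100111 in decimal = 4135

4135


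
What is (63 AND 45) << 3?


Step 1: 63 & 45 = 45
Step 2: 45 << 3 = 360

360


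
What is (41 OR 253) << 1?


Step 1: 41 | 253 = 253
Step 2: 253 << 1 = 506

506


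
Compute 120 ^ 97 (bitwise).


0b1111000 ^ 0b1100001 = 0b11001 = 25

25


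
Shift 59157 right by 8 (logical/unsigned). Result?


0b1110011100010101 >> 8 = 0b11100111 = 231

231


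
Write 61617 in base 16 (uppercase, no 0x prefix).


61617 = F0B1 hex

F0B1


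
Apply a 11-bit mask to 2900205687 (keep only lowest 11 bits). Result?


2900205687 & 2047 = 119

119


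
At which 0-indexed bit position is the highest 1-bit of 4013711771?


0b11101111001111000110000110011011. Highest set bit at position 31

31


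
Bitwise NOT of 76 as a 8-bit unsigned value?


~0b1001100 = 0b10110011 = 179 (8-bit unsigned)

179


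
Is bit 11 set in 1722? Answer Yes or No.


0b11010111010, bit 11 = 0. No

No


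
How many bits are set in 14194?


0b11011101110010 has 9 set bits

9


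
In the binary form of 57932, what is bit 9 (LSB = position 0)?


0b1110001001001100, position 9 = 1

1


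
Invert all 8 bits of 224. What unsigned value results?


224 ^ 255 = 31

31


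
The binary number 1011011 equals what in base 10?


1011011 in decimal = 91

91


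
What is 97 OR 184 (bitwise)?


0b1100001 | 0b10111000 = 0b11111001 = 249

249


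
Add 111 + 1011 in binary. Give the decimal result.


111 + 1011 = 10010 = 18

18


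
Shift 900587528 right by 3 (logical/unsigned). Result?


0b110101101011011110000000001000 >> 3 = 0b110101101011011110000000001 = 112573441

112573441


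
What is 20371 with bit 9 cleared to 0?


20371 & ~(1 << 9) = 19859

19859


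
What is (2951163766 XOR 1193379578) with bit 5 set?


Step 1: 2951163766 ^ 1193379578 = 3905333644
Step 2: 3905333644 | (1 << 5) = 3905333644 | 32 = 3905333676

3905333676


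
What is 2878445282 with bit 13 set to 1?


2878445282 | (1 << 13) = 2878445282 | 8192 = 2878453474

2878453474


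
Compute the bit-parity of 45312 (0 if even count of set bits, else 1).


0b1011000100000000 has 4 ones => parity 0

0


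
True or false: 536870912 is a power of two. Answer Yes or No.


0b100000000000000000000000000000. Only one bit set => Yes

Yes


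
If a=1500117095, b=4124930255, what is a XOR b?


1500117095 ^ 4124930255 = 2897512616

2897512616


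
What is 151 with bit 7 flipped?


151 ^ (1 << 7) = 151 ^ 128 = 23

23


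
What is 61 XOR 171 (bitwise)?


0b111101 ^ 0b10101011 = 0b10010110 = 150

150


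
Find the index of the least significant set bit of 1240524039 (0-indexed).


0b1001001111100001110010100000111. Lowest set bit at position 0

0


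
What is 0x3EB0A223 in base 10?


3EB0A223 hex = 1051763235 decimal

1051763235


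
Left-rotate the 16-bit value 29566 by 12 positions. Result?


Rotate 0b111001101111110 left by 12 (16-bit) = 0b1110011100110111 = 59191

59191


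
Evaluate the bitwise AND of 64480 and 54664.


0b1111101111100000 & 0b1101010110001000 = 0b1101000110000000 = 53632

53632


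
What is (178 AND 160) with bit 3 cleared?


Step 1: 178 & 160 = 160
Step 2: 160 & ~(1 << 3) = 160

160


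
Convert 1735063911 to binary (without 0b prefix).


1735063911 = 1100111011010101111100101100111 in binary

1100111011010101111100101100111


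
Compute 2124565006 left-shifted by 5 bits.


0b1111110101000100100101000001110 << 5 = 0b111111010100010010010100000111000000 = 67986080192

67986080192


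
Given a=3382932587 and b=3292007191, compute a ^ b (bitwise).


3382932587 ^ 3292007191 = 228294524

228294524


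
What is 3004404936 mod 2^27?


3004404936 & 134217727 = 51614920

51614920


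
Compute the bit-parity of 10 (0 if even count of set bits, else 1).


0b1010 has 2 ones => parity 0

0


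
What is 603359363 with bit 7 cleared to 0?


603359363 & ~(1 << 7) = 603359235

603359235


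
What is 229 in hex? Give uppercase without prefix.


229 = E5 hex

E5


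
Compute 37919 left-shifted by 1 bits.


0b1001010000011111 << 1 = 0b10010100000111110 = 75838

75838


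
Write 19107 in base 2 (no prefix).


19107 = 100101010100011 in binary

100101010100011


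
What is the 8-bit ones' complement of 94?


94 ^ 255 = 161

161


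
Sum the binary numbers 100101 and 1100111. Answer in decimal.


100101 + 1100111 = 10001100 = 140

140


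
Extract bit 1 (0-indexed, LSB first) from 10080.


0b10011101100000, position 1 = 0

0


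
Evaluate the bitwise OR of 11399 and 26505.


0b10110010000111 | 0b110011110001001 = 0b110111110001111 = 28559

28559


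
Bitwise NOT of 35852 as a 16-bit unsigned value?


~0b1000110000001100 = 0b111001111110011 = 29683 (16-bit unsigned)

29683


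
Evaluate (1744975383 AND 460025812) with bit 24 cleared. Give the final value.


Step 1: 1744975383 & 460025812 = 134358548
Step 2: 134358548 & ~(1 << 24) = 134358548

134358548


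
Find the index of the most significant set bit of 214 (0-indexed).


0b11010110. Highest set bit at position 7

7


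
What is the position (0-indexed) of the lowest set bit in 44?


0b101100. Lowest set bit at position 2

2


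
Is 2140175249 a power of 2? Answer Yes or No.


0b1111111100100000111101110010001. Multiple bits set => No

No


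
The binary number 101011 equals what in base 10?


101011 in decimal = 43

43


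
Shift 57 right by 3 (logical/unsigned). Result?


0b111001 >> 3 = 0b111 = 7

7


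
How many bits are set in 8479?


0b10000100011111 has 7 set bits

7


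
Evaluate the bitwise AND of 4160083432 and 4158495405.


0b11110111111101011101010111101000 & 0b11110111110111011001101010101101 = 0b11110111110101011001000010101000 = 4157968552

4157968552


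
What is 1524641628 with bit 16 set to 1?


1524641628 | (1 << 16) = 1524641628 | 65536 = 1524707164

1524707164


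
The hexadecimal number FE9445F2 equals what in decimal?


FE9445F2 hex = 4271130098 decimal

4271130098


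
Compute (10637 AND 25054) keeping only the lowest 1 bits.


Step 1: 10637 & 25054 = 8588
Step 2: 8588 & 1 = 0

0


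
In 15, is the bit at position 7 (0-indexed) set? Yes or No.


0b1111, bit 7 = 0. No

No


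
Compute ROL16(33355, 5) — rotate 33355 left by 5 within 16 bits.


Rotate 0b1000001001001011 left by 5 (16-bit) = 0b100100101110000 = 18800

18800


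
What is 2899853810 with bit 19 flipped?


2899853810 ^ (1 << 19) = 2899853810 ^ 524288 = 2899329522

2899329522


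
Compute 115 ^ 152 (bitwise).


0b1110011 ^ 0b10011000 = 0b11101011 = 235

235


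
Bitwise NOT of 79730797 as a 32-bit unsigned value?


~0b100110000001001100001101101 = 0b11111011001111110110011110010010 = 4215236498 (32-bit unsigned)

4215236498


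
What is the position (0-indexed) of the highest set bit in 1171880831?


0b1000101110110010111101101111111. Highest set bit at position 30

30


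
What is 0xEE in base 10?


EE hex = 238 decimal

238


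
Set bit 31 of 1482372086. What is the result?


1482372086 | (1 << 31) = 1482372086 | 2147483648 = 3629855734

3629855734


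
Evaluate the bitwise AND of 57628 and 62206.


0b1110000100011100 & 0b1111001011111110 = 0b1110000000011100 = 57372

57372


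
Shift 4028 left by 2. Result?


0b111110111100 << 2 = 0b11111011110000 = 16112

16112


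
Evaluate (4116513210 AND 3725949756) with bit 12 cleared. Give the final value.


Step 1: 4116513210 & 3725949756 = 3558146360
Step 2: 3558146360 & ~(1 << 12) = 3558146360

3558146360


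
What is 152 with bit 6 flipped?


152 ^ (1 << 6) = 152 ^ 64 = 216

216


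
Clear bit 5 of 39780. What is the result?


39780 & ~(1 << 5) = 39748

39748


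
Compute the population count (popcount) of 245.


0b11110101 has 6 set bits

6


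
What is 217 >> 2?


0b11011001 >> 2 = 0b110110 = 54

54


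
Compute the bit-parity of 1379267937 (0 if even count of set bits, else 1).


0b1010010001101011111010101100001 has 16 ones => parity 0

0


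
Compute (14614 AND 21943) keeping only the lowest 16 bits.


Step 1: 14614 & 21943 = 4374
Step 2: 4374 & 65535 = 4374

4374


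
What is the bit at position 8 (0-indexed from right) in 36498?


0b1000111010010010, position 8 = 0

0


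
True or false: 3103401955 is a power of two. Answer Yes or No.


0b10111000111110100010011111100011. Multiple bits set => No

No


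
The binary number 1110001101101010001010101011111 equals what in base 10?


1110001101101010001010101011111 in decimal = 1907692895

1907692895


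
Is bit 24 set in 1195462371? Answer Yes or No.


0b1000111010000010100111011100011, bit 24 = 1. Yes

Yes


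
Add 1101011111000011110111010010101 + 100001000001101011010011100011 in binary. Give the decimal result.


1101011111000011110111010010101 + 100001000001101011010011100011 = 10001100111010001010001101111000 = 2364056440

2364056440


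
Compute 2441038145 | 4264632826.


0b10010001011111110100100101000001 | 0b11111110001100010010000111111010 = 0b11111111011111110110100111111011 = 4286540283

4286540283


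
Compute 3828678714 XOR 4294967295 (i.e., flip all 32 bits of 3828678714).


3828678714 ^ 4294967295 = 466288581

466288581


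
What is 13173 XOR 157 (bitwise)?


0b11001101110101 ^ 0b10011101 = 0b11001111101000 = 13288

13288


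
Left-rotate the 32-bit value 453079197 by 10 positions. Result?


Rotate 0b11011000000010111000010011101 left by 10 (32-bit) = 0b101110000100111010001101100 = 96629868

96629868


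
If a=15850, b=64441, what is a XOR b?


15850 ^ 64441 = 50771

50771


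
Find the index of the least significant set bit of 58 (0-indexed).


0b111010. Lowest set bit at position 1

1


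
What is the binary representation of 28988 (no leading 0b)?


28988 = 111000100111100 in binary

111000100111100


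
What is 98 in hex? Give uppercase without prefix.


98 = 62 hex

62


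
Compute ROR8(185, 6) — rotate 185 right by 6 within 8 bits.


Rotate 0b10111001 right by 6 (8-bit) = 0b11100110 = 230

230


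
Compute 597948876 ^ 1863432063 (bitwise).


0b100011101000111111100111001100 ^ 0b1101111000100011011011101111111 = 0b1001100101100100100111010110011 = 1286753971

1286753971
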